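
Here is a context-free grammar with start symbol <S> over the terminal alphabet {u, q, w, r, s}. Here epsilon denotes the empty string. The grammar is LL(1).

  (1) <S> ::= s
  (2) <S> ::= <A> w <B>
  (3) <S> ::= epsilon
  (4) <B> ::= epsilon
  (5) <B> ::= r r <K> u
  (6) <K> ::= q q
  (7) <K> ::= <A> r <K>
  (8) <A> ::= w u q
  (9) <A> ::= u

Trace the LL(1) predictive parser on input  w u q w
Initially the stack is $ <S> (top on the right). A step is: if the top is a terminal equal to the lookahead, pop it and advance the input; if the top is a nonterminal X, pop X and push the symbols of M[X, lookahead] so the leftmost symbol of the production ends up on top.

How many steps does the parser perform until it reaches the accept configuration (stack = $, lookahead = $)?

     Stack          Input      Action
  1  $ <S>          w u q w $  expand <S> ::= <A> w <B>
  2  $ <B> w <A>    w u q w $  expand <A> ::= w u q
  3  $ <B> w q u w  w u q w $  match w
  4  $ <B> w q u    u q w $    match u
  5  $ <B> w q      q w $      match q
  6  $ <B> w        w $        match w
  7  $ <B>          $          expand <B> ::= epsilon
Accept reached after 7 steps.

7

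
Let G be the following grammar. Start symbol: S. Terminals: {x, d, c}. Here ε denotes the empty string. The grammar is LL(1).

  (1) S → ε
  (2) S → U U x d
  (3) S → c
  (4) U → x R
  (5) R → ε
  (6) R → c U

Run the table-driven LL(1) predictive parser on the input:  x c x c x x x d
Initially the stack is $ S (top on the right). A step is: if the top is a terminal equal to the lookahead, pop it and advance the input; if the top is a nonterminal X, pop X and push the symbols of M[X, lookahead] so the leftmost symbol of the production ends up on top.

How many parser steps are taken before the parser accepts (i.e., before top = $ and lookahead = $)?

      Stack        Input              Action
   1  $ S          x c x c x x x d $  expand S → U U x d
   2  $ d x U U    x c x c x x x d $  expand U → x R
   3  $ d x U R x  x c x c x x x d $  match x
   4  $ d x U R    c x c x x x d $    expand R → c U
   5  $ d x U U c  c x c x x x d $    match c
   6  $ d x U U    x c x x x d $      expand U → x R
   7  $ d x U R x  x c x x x d $      match x
   8  $ d x U R    c x x x d $        expand R → c U
   9  $ d x U U c  c x x x d $        match c
  10  $ d x U U    x x x d $          expand U → x R
  11  $ d x U R x  x x x d $          match x
  12  $ d x U R    x x d $            expand R → ε
  13  $ d x U      x x d $            expand U → x R
  14  $ d x R x    x x d $            match x
  15  $ d x R      x d $              expand R → ε
  16  $ d x        x d $              match x
  17  $ d          d $                match d
Accept reached after 17 steps.

17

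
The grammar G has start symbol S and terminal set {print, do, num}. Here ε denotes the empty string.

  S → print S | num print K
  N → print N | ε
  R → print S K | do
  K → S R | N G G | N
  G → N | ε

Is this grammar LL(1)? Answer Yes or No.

FIRST(S) = {num, print}
FIRST(N) = {ε, print}
FIRST(R) = {do, print}
FIRST(K) = {ε, num, print}
FIRST(G) = {ε, print}
FOLLOW(S) = {$, do, num, print}
FOLLOW(N) = {$, do, num, print}
FOLLOW(R) = {$, do, num, print}
FOLLOW(K) = {$, do, num, print}
FOLLOW(G) = {$, do, num, print}
Cell M[G, $] receives both G → N and G → ε — the grammar is not LL(1).

No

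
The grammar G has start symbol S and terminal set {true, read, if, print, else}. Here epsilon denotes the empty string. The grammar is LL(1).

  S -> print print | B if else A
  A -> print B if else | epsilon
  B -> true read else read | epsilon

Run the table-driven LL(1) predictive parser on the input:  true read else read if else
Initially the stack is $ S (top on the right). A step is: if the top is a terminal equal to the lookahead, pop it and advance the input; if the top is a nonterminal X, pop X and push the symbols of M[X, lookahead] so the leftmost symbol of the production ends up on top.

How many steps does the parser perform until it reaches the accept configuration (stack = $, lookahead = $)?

9

     Stack                            Input                          Action
  1  $ S                              true read else read if else $  expand S -> B if else A
  2  $ A else if B                    true read else read if else $  expand B -> true read else read
  3  $ A else if read else read true  true read else read if else $  match true
  4  $ A else if read else read       read else read if else $       match read
  5  $ A else if read else            else read if else $            match else
  6  $ A else if read                 read if else $                 match read
  7  $ A else if                      if else $                      match if
  8  $ A else                         else $                         match else
  9  $ A                              $                              expand A -> epsilon
Accept reached after 9 steps.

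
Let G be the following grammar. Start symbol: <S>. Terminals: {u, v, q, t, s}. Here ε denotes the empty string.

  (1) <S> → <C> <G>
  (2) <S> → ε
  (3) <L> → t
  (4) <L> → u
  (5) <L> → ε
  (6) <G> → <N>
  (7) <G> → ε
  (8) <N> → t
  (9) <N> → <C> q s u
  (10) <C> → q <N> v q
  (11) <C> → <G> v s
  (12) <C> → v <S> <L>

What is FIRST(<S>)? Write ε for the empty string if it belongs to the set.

FIRST(<L>) = {ε, t, u}
FIRST(<S>) = {ε, q, t, v}  (via <C> <G>)
FIRST(<G>) = {ε, q, t, v}  (via <N>)
FIRST(<C>) = {q, t, v}  (via <G> v s)
FIRST(<N>) = {q, t, v}  (via <C> q s u)

{ε, q, t, v}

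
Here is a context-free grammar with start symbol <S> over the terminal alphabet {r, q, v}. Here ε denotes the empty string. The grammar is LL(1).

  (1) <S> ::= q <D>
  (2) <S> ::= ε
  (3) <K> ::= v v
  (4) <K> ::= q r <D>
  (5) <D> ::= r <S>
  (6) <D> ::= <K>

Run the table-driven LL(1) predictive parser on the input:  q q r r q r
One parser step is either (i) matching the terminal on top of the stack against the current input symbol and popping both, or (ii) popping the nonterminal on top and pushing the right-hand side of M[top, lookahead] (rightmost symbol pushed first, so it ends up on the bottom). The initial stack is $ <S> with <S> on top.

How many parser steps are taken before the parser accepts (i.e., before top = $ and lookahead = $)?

      Stack      Input          Action
   1  $ <S>      q q r r q r $  expand <S> ::= q <D>
   2  $ <D> q    q q r r q r $  match q
   3  $ <D>      q r r q r $    expand <D> ::= <K>
   4  $ <K>      q r r q r $    expand <K> ::= q r <D>
   5  $ <D> r q  q r r q r $    match q
   6  $ <D> r    r r q r $      match r
   7  $ <D>      r q r $        expand <D> ::= r <S>
   8  $ <S> r    r q r $        match r
   9  $ <S>      q r $          expand <S> ::= q <D>
  10  $ <D> q    q r $          match q
  11  $ <D>      r $            expand <D> ::= r <S>
  12  $ <S> r    r $            match r
  13  $ <S>      $              expand <S> ::= ε
Accept reached after 13 steps.

13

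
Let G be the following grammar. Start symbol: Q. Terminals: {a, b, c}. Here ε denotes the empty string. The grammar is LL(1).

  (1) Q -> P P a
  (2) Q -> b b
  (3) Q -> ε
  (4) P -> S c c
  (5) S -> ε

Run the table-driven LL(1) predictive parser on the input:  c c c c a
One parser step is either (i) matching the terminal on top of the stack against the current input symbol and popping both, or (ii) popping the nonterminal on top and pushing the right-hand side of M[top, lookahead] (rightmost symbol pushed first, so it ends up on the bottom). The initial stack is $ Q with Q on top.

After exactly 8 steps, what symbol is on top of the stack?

     Stack        Input        Action
  1  $ Q          c c c c a $  expand Q -> P P a
  2  $ a P P      c c c c a $  expand P -> S c c
  3  $ a P c c S  c c c c a $  expand S -> ε
  4  $ a P c c    c c c c a $  match c
  5  $ a P c      c c c a $    match c
  6  $ a P        c c a $      expand P -> S c c
  7  $ a c c S    c c a $      expand S -> ε
  8  $ a c c      c c a $      match c
Stack after step 8: $ a c (top = c).

c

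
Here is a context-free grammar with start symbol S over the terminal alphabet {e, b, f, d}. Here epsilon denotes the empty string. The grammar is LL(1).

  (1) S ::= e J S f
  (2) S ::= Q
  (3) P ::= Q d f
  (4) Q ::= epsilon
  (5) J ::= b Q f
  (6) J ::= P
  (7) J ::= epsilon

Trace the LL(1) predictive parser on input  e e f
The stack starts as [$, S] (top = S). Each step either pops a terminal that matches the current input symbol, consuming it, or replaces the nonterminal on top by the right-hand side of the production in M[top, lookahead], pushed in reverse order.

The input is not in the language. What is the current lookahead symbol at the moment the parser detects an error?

      Stack        Input    Action
   1  $ S          e e f $  expand S ::= e J S f
   2  $ f S J e    e e f $  match e
   3  $ f S J      e f $    expand J ::= epsilon
   4  $ f S        e f $    expand S ::= e J S f
   5  $ f f S J e  e f $    match e
   6  $ f f S J    f $      expand J ::= epsilon
   7  $ f f S      f $      expand S ::= Q
   8  $ f f Q      f $      expand Q ::= epsilon
   9  $ f f        f $      match f
  10  $ f          $        error: top is terminal f but lookahead is $

$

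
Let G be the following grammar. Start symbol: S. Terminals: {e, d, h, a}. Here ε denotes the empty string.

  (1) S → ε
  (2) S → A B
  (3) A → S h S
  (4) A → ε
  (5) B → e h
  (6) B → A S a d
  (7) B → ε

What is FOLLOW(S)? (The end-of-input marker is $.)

{$, a, e, h}

FIRST(S) = {ε, a, e, h}  (via A B)
FIRST(A) = {ε, a, e, h}  (via S h S)
FIRST(B) = {ε, a, e, h}  (via A S a d)
FOLLOW(S) includes $ since S is the start symbol.
FOLLOW(S): in A→S h S (occurrence 1), S is followed by h S with FIRST {h}; in A→S h S (occurrence 2), the suffix after S is empty, so FOLLOW(S) ⊇ FOLLOW(A) = {$, a, e, h}; in B→A S a d, S is followed by a d with FIRST {a}. Thus FOLLOW(S) = {$, a, e, h}.
FOLLOW(A): in S→A B, A is followed by B with FIRST {ε, a, e, h}; in S→A B, the suffix after A is nullable, so FOLLOW(A) ⊇ FOLLOW(S) = {$, a, e, h}; in B→A S a d, A is followed by S a d with FIRST {a, e, h}. Thus FOLLOW(A) = {$, a, e, h}.
FOLLOW(B): in S→A B, the suffix after B is empty, so FOLLOW(B) ⊇ FOLLOW(S) = {$, a, e, h}. Thus FOLLOW(B) = {$, a, e, h}.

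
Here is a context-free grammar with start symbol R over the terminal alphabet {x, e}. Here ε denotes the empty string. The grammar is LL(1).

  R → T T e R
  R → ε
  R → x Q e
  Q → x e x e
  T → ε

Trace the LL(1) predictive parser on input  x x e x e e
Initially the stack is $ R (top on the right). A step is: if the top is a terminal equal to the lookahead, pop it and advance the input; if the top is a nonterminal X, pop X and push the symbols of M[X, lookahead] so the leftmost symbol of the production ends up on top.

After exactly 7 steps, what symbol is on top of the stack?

e

     Stack        Input          Action
  1  $ R          x x e x e e $  expand R → x Q e
  2  $ e Q x      x x e x e e $  match x
  3  $ e Q        x e x e e $    expand Q → x e x e
  4  $ e e x e x  x e x e e $    match x
  5  $ e e x e    e x e e $      match e
  6  $ e e x      x e e $        match x
  7  $ e e        e e $          match e
Stack after step 7: $ e (top = e).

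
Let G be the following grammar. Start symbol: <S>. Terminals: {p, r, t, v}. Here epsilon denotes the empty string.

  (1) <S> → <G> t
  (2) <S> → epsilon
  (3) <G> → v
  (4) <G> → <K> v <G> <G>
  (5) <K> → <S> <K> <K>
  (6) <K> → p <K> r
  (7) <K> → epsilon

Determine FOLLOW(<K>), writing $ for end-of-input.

FIRST(<S>) = {epsilon, p, v}  (via <G> t)
FIRST(<K>) = {epsilon, p, v}  (via <S> <K> <K>)
FIRST(<G>) = {p, v}  (via <K> v <G> <G>)
FOLLOW(<S>) includes $ since <S> is the start symbol.
FOLLOW(<G>): in <S>→<G> t, <G> is followed by t with FIRST {t}; in <G>→<K> v <G> <G> (occurrence 1), <G> is followed by <G> with FIRST {p, v}; in <G>→<K> v <G> <G> (occurrence 2), the suffix after <G> is empty (adds nothing new). Thus FOLLOW(<G>) = {p, t, v}.
FOLLOW(<K>): in <G>→<K> v <G> <G>, <K> is followed by v <G> <G> with FIRST {v}; in <K>→<S> <K> <K> (occurrence 1), <K> is followed by <K> with FIRST {epsilon, p, v}; in <K>→<S> <K> <K> (occurrence 1), the suffix after <K> is nullable (adds nothing new); in <K>→<S> <K> <K> (occurrence 2), the suffix after <K> is empty (adds nothing new); in <K>→p <K> r, <K> is followed by r with FIRST {r}. Thus FOLLOW(<K>) = {p, r, v}.
FOLLOW(<S>): in <K>→<S> <K> <K>, <S> is followed by <K> <K> with FIRST {epsilon, p, v}; in <K>→<S> <K> <K>, the suffix after <S> is nullable, so FOLLOW(<S>) ⊇ FOLLOW(<K>) = {p, r, v}. Thus FOLLOW(<S>) = {$, p, r, v}.

{p, r, v}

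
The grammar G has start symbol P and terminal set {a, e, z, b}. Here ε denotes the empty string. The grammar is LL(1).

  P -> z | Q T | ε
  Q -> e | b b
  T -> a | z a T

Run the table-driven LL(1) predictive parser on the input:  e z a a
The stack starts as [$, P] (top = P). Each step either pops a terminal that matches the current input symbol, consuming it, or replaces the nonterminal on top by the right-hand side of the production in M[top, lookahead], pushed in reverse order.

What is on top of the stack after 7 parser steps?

     Stack    Input      Action
  1  $ P      e z a a $  expand P -> Q T
  2  $ T Q    e z a a $  expand Q -> e
  3  $ T e    e z a a $  match e
  4  $ T      z a a $    expand T -> z a T
  5  $ T a z  z a a $    match z
  6  $ T a    a a $      match a
  7  $ T      a $        expand T -> a
Stack after step 7: $ a (top = a).

a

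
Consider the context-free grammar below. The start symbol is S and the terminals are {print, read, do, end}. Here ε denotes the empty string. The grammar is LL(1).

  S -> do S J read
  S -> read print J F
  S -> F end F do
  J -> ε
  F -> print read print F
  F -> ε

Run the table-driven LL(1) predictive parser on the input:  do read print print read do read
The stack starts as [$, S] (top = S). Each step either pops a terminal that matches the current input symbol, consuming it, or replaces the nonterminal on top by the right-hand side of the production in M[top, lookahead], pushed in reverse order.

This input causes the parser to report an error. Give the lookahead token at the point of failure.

do

step 1: stack=$ S  input=do read print print read do read $  — expand S -> do S J read
step 2: stack=$ read J S do  input=do read print print read do read $  — match do
step 3: stack=$ read J S  input=read print print read do read $  — expand S -> read print J F
step 4: stack=$ read J F J print read  input=read print print read do read $  — match read
step 5: stack=$ read J F J print  input=print print read do read $  — match print
step 6: stack=$ read J F J  input=print read do read $  — expand J -> ε
step 7: stack=$ read J F  input=print read do read $  — expand F -> print read print F
step 8: stack=$ read J F print read print  input=print read do read $  — match print
step 9: stack=$ read J F print read  input=read do read $  — match read
step 10: stack=$ read J F print  input=do read $  — error: top is terminal print but lookahead is do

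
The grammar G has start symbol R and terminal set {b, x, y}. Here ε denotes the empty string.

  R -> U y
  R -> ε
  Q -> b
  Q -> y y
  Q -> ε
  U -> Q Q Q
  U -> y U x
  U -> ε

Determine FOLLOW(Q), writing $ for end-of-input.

FIRST(Q) = {ε, b, y}
FIRST(U) = {ε, b, y}  (via Q Q Q)
FIRST(R) = {ε, b, y}  (via U y)
FOLLOW(R) includes $ since R is the start symbol.
FOLLOW(R): R appears on no right-hand side. Thus FOLLOW(R) = {$}.
FOLLOW(U): in R->U y, U is followed by y with FIRST {y}; in U->y U x, U is followed by x with FIRST {x}. Thus FOLLOW(U) = {x, y}.
FOLLOW(Q): in U->Q Q Q (occurrence 1), Q is followed by Q Q with FIRST {ε, b, y}; in U->Q Q Q (occurrence 1), the suffix after Q is nullable, so FOLLOW(Q) ⊇ FOLLOW(U) = {x, y}; in U->Q Q Q (occurrence 2), Q is followed by Q with FIRST {ε, b, y}; in U->Q Q Q (occurrence 2), the suffix after Q is nullable, so FOLLOW(Q) ⊇ FOLLOW(U) = {x, y}; in U->Q Q Q (occurrence 3), the suffix after Q is empty, so FOLLOW(Q) ⊇ FOLLOW(U) = {x, y}. Thus FOLLOW(Q) = {b, x, y}.

{b, x, y}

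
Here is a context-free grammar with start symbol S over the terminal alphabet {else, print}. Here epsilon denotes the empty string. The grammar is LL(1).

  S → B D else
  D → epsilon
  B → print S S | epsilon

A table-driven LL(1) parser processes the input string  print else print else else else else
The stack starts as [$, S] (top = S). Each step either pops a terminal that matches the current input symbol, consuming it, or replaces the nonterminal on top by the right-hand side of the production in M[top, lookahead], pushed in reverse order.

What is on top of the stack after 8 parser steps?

     Stack                Input                                   Action
  1  $ S                  print else print else else else else $  expand S → B D else
  2  $ else D B           print else print else else else else $  expand B → print S S
  3  $ else D S S print   print else print else else else else $  match print
  4  $ else D S S         else print else else else else $        expand S → B D else
  5  $ else D S else D B  else print else else else else $        expand B → epsilon
  6  $ else D S else D    else print else else else else $        expand D → epsilon
  7  $ else D S else      else print else else else else $        match else
  8  $ else D S           print else else else else $             expand S → B D else
Stack after step 8: $ else D else D B (top = B).

B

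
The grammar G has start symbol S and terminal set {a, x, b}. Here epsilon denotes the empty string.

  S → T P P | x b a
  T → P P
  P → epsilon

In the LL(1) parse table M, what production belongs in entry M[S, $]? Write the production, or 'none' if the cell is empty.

FIRST(P) = {epsilon}
FIRST(T) = {epsilon}  (via P P)
FIRST(S) = {epsilon, x}  (via T P P)
FOLLOW(S) includes $ since S is the start symbol.
FOLLOW(S): S appears on no right-hand side. Thus FOLLOW(S) = {$}.
For S → T P P: FIRST(T P P) = {epsilon}, so it goes in M[S, t] for t ∈ {}; since epsilon ∈ FIRST, also for every t ∈ FOLLOW(S) = {$}.
For S → x b a: FIRST(x b a) = {x}, so it goes in M[S, t] for t ∈ {x}.

S → T P P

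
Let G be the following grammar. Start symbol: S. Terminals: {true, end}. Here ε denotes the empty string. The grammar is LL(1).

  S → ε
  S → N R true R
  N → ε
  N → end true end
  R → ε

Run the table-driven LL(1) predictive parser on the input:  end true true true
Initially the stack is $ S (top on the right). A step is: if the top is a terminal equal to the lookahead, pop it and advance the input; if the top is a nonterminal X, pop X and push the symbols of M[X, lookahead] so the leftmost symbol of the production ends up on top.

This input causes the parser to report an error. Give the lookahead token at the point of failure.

     Stack                    Input                 Action
  1  $ S                      end true true true $  expand S → N R true R
  2  $ R true R N             end true true true $  expand N → end true end
  3  $ R true R end true end  end true true true $  match end
  4  $ R true R end true      true true true $      match true
  5  $ R true R end           true true $           error: top is terminal end but lookahead is true

true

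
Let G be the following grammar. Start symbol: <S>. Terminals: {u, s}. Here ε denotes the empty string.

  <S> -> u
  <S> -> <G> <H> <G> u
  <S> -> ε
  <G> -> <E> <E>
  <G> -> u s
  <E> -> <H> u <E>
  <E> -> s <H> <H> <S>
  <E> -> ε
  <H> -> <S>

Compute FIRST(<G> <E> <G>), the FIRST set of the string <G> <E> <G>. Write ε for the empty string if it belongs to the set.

FIRST(<S>) = {ε, s, u}  (via <G> <H> <G> u)
FIRST(<H>) = {ε, s, u}  (via <S>)
FIRST(<E>) = {ε, s, u}  (via <H> u <E>)
FIRST(<G>) = {ε, s, u}  (via <E> <E>)
FIRST(<G> <E> <G>): take FIRST of each symbol in turn, carrying on past any symbol whose FIRST contains ε; result {ε, s, u}.

{ε, s, u}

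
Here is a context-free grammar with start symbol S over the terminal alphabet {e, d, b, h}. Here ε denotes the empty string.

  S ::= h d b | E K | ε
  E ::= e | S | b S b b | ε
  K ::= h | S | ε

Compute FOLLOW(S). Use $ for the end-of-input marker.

FIRST(S): from S::=h d b we get {h}; from S::=E K we get {ε, b, e, h}; from S::=ε we get {ε}. So FIRST(S) = {ε, b, e, h}.
FIRST(E): from E::=e we get {e}; from E::=S we get {ε, b, e, h}; from E::=b S b b we get {b}; from E::=ε we get {ε}. So FIRST(E) = {ε, b, e, h}.
FIRST(K): from K::=h we get {h}; from K::=S we get {ε, b, e, h}; from K::=ε we get {ε}. So FIRST(K) = {ε, b, e, h}.
FOLLOW(S) includes $ since S is the start symbol.
FOLLOW(S): in E::=S, the suffix after S is empty, so FOLLOW(S) ⊇ FOLLOW(E) = {$, b, e, h}; in E::=b S b b, S is followed by b b with FIRST {b}; in K::=S, the suffix after S is empty, so FOLLOW(S) ⊇ FOLLOW(K) = {$, b, e, h}. Thus FOLLOW(S) = {$, b, e, h}.
FOLLOW(E): in S::=E K, E is followed by K with FIRST {ε, b, e, h}; in S::=E K, the suffix after E is nullable, so FOLLOW(E) ⊇ FOLLOW(S) = {$, b, e, h}. Thus FOLLOW(E) = {$, b, e, h}.
FOLLOW(K): in S::=E K, the suffix after K is empty, so FOLLOW(K) ⊇ FOLLOW(S) = {$, b, e, h}. Thus FOLLOW(K) = {$, b, e, h}.

{$, b, e, h}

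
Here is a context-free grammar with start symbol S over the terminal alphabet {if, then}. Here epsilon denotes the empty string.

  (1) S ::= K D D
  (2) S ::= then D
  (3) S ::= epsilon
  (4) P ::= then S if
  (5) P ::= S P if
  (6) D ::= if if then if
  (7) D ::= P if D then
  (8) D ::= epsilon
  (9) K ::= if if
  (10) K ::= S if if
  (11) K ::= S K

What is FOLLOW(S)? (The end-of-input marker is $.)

FIRST(S) = {epsilon, if, then}  (via K D D)
FIRST(P) = {if, then}  (via S P if)
FIRST(K) = {if, then}  (via S if if, S K)
FIRST(D) = {epsilon, if, then}  (via P if D then)
FOLLOW(S) includes $ since S is the start symbol.
FOLLOW(S): in P::=then S if, S is followed by if with FIRST {if}; in P::=S P if, S is followed by P if with FIRST {if, then}; in K::=S if if, S is followed by if if with FIRST {if}; in K::=S K, S is followed by K with FIRST {if, then}. Thus FOLLOW(S) = {$, if, then}.
FOLLOW(P): in P::=S P if, P is followed by if with FIRST {if}; in D::=P if D then, P is followed by if D then with FIRST {if}. Thus FOLLOW(P) = {if}.
FOLLOW(D): in S::=K D D (occurrence 1), D is followed by D with FIRST {epsilon, if, then}; in S::=K D D (occurrence 1), the suffix after D is nullable, so FOLLOW(D) ⊇ FOLLOW(S) = {$, if, then}; in S::=K D D (occurrence 2), the suffix after D is empty, so FOLLOW(D) ⊇ FOLLOW(S) = {$, if, then}; in S::=then D, the suffix after D is empty, so FOLLOW(D) ⊇ FOLLOW(S) = {$, if, then}; in D::=P if D then, D is followed by then with FIRST {then}. Thus FOLLOW(D) = {$, if, then}.
FOLLOW(K): in S::=K D D, K is followed by D D with FIRST {epsilon, if, then}; in S::=K D D, the suffix after K is nullable, so FOLLOW(K) ⊇ FOLLOW(S) = {$, if, then}; in K::=S K, the suffix after K is empty (adds nothing new). Thus FOLLOW(K) = {$, if, then}.

{$, if, then}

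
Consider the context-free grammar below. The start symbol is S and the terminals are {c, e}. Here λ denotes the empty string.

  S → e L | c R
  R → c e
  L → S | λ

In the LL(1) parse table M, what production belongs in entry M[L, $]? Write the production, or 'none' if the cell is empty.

L → λ

FIRST(S): from S→e L we get {e}; from S→c R we get {c}. So FIRST(S) = {c, e}.
FIRST(R): from R→c e we get {c}. So FIRST(R) = {c}.
FIRST(L): from L→S we get {c, e}; from L→λ we get {λ}. So FIRST(L) = {λ, c, e}.
FOLLOW(S) includes $ since S is the start symbol.
FOLLOW(S): in L→S, the suffix after S is empty, so FOLLOW(S) ⊇ FOLLOW(L) = {$}. Thus FOLLOW(S) = {$}.
FOLLOW(L): in S→e L, the suffix after L is empty, so FOLLOW(L) ⊇ FOLLOW(S) = {$}. Thus FOLLOW(L) = {$}.
For L → S: FIRST(S) = {c, e}, so it goes in M[L, t] for t ∈ {c, e}.
For L → λ: FIRST(λ) = {λ}, so it goes in M[L, t] for t ∈ {}; since λ ∈ FIRST, also for every t ∈ FOLLOW(L) = {$}.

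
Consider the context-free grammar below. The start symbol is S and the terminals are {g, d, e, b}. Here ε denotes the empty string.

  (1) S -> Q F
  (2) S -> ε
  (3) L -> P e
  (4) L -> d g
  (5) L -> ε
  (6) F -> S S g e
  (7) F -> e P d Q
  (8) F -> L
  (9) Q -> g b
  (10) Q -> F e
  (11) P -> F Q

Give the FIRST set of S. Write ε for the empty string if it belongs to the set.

FIRST(S): from S->Q F we get {d, e, g}; from S->ε we get {ε}. So FIRST(S) = {ε, d, e, g}.
FIRST(L): from L->P e we get {d, e, g}; from L->d g we get {d}; from L->ε we get {ε}. So FIRST(L) = {ε, d, e, g}.
FIRST(F): from F->S S g e we get {d, e, g}; from F->e P d Q we get {e}; from F->L we get {ε, d, e, g}. So FIRST(F) = {ε, d, e, g}.
FIRST(Q): from Q->g b we get {g}; from Q->F e we get {d, e, g}. So FIRST(Q) = {d, e, g}.
FIRST(P): from P->F Q we get {d, e, g}. So FIRST(P) = {d, e, g}.

{ε, d, e, g}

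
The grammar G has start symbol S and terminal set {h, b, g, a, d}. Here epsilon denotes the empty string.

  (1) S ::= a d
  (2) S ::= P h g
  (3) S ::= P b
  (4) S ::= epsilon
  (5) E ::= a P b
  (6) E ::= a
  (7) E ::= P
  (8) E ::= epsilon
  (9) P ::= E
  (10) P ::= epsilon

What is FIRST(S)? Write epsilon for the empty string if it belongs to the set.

FIRST(S): from S::=a d we get {a}; from S::=P h g we get {a, h}; from S::=P b we get {a, b}; from S::=epsilon we get {epsilon}. So FIRST(S) = {epsilon, a, b, h}.
FIRST(E): from E::=a P b we get {a}; from E::=a we get {a}; from E::=P we get {epsilon, a}; from E::=epsilon we get {epsilon}. So FIRST(E) = {epsilon, a}.
FIRST(P): from P::=E we get {epsilon, a}; from P::=epsilon we get {epsilon}. So FIRST(P) = {epsilon, a}.

{epsilon, a, b, h}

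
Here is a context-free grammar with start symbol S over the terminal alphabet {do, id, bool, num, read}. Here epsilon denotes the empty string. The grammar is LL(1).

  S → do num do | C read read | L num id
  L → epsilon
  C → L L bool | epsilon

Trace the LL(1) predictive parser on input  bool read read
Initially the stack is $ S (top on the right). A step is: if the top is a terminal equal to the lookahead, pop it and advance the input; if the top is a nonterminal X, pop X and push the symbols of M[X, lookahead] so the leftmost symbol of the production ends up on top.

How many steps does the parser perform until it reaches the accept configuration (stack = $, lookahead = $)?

step 1: stack=$ S  input=bool read read $  — expand S → C read read
step 2: stack=$ read read C  input=bool read read $  — expand C → L L bool
step 3: stack=$ read read bool L L  input=bool read read $  — expand L → epsilon
step 4: stack=$ read read bool L  input=bool read read $  — expand L → epsilon
step 5: stack=$ read read bool  input=bool read read $  — match bool
step 6: stack=$ read read  input=read read $  — match read
step 7: stack=$ read  input=read $  — match read
Accept reached after 7 steps.

7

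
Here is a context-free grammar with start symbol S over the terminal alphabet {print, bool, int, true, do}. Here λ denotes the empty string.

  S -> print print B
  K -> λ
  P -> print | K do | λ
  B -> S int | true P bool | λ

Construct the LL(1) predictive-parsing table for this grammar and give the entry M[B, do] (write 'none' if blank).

none

FIRST(S) = {print}
FIRST(K) = {λ}
FIRST(P) = {λ, do, print}  (via K do)
FIRST(B) = {λ, print, true}  (via S int)
FOLLOW(S) includes $ since S is the start symbol.
FOLLOW(S): in B->S int, S is followed by int with FIRST {int}. Thus FOLLOW(S) = {$, int}.
FOLLOW(B): in S->print print B, the suffix after B is empty, so FOLLOW(B) ⊇ FOLLOW(S) = {$, int}. Thus FOLLOW(B) = {$, int}.
For B -> S int: FIRST(S int) = {print}, so it goes in M[B, t] for t ∈ {print}.
For B -> true P bool: FIRST(true P bool) = {true}, so it goes in M[B, t] for t ∈ {true}.
For B -> λ: FIRST(λ) = {λ}, so it goes in M[B, t] for t ∈ {}; since λ ∈ FIRST, also for every t ∈ FOLLOW(B) = {$, int}.
None of these place a production in M[B, do].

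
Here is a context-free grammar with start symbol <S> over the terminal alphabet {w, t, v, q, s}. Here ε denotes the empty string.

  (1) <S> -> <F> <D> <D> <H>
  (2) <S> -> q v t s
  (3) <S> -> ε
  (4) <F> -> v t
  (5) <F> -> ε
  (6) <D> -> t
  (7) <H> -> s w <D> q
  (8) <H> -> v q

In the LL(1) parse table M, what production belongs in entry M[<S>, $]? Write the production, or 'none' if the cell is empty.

FIRST(<F>): from <F>->v t we get {v}; from <F>->ε we get {ε}. So FIRST(<F>) = {ε, v}.
FIRST(<D>): from <D>->t we get {t}. So FIRST(<D>) = {t}.
FIRST(<H>): from <H>->s w <D> q we get {s}; from <H>->v q we get {v}. So FIRST(<H>) = {s, v}.
FIRST(<S>): from <S>-><F> <D> <D> <H> we get {t, v}; from <S>->q v t s we get {q}; from <S>->ε we get {ε}. So FIRST(<S>) = {ε, q, t, v}.
FOLLOW(<S>) includes $ since <S> is the start symbol.
FOLLOW(<S>): <S> appears on no right-hand side. Thus FOLLOW(<S>) = {$}.
For <S> -> <F> <D> <D> <H>: FIRST(<F> <D> <D> <H>) = {t, v}, so it goes in M[<S>, t] for t ∈ {t, v}.
For <S> -> q v t s: FIRST(q v t s) = {q}, so it goes in M[<S>, t] for t ∈ {q}.
For <S> -> ε: FIRST(ε) = {ε}, so it goes in M[<S>, t] for t ∈ {}; since ε ∈ FIRST, also for every t ∈ FOLLOW(<S>) = {$}.

<S> -> ε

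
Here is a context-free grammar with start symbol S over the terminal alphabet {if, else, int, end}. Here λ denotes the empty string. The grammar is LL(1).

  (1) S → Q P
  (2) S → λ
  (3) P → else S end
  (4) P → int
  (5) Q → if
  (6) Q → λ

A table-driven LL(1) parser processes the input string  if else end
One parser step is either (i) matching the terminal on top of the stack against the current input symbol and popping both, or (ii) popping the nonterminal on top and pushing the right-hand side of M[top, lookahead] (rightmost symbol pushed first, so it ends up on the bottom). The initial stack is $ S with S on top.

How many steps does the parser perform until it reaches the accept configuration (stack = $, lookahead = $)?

step 1: stack=$ S  input=if else end $  — expand S → Q P
step 2: stack=$ P Q  input=if else end $  — expand Q → if
step 3: stack=$ P if  input=if else end $  — match if
step 4: stack=$ P  input=else end $  — expand P → else S end
step 5: stack=$ end S else  input=else end $  — match else
step 6: stack=$ end S  input=end $  — expand S → λ
step 7: stack=$ end  input=end $  — match end
Accept reached after 7 steps.

7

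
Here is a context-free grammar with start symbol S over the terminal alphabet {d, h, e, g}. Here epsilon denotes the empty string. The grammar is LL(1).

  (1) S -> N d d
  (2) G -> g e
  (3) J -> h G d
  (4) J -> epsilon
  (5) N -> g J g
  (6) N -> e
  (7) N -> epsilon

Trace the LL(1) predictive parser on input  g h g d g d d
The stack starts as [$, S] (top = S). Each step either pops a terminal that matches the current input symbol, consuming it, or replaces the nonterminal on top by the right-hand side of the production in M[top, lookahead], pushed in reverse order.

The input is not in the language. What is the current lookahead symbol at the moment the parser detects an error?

d

     Stack          Input            Action
  1  $ S            g h g d g d d $  expand S -> N d d
  2  $ d d N        g h g d g d d $  expand N -> g J g
  3  $ d d g J g    g h g d g d d $  match g
  4  $ d d g J      h g d g d d $    expand J -> h G d
  5  $ d d g d G h  h g d g d d $    match h
  6  $ d d g d G    g d g d d $      expand G -> g e
  7  $ d d g d e g  g d g d d $      match g
  8  $ d d g d e    d g d d $        error: top is terminal e but lookahead is d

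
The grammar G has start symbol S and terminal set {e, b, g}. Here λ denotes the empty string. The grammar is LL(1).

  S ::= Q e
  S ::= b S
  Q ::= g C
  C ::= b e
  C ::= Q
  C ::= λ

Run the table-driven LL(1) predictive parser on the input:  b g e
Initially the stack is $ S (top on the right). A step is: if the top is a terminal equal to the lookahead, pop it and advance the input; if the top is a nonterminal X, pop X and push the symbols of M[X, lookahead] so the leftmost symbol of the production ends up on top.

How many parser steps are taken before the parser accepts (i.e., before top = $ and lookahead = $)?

     Stack    Input    Action
  1  $ S      b g e $  expand S ::= b S
  2  $ S b    b g e $  match b
  3  $ S      g e $    expand S ::= Q e
  4  $ e Q    g e $    expand Q ::= g C
  5  $ e C g  g e $    match g
  6  $ e C    e $      expand C ::= λ
  7  $ e      e $      match e
Accept reached after 7 steps.

7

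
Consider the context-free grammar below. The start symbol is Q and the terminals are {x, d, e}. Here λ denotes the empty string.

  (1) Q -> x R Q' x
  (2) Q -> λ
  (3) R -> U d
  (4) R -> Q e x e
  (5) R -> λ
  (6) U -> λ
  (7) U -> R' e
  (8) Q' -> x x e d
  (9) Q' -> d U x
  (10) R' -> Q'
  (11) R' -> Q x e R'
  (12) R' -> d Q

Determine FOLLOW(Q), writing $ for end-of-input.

FIRST(Q) = {λ, x}
FIRST(Q') = {d, x}
FIRST(R') = {d, x}  (via Q', Q x e R')
FIRST(U) = {λ, d, x}  (via R' e)
FIRST(R) = {λ, d, e, x}  (via U d, Q e x e)
FOLLOW(Q) includes $ since Q is the start symbol.
FOLLOW(R): in Q->x R Q' x, R is followed by Q' x with FIRST {d, x}. Thus FOLLOW(R) = {d, x}.
FOLLOW(U): in R->U d, U is followed by d with FIRST {d}; in Q'->d U x, U is followed by x with FIRST {x}. Thus FOLLOW(U) = {d, x}.
FOLLOW(R'): in U->R' e, R' is followed by e with FIRST {e}; in R'->Q x e R', the suffix after R' is empty (adds nothing new). Thus FOLLOW(R') = {e}.
FOLLOW(Q): in R->Q e x e, Q is followed by e x e with FIRST {e}; in R'->Q x e R', Q is followed by x e R' with FIRST {x}; in R'->d Q, the suffix after Q is empty, so FOLLOW(Q) ⊇ FOLLOW(R') = {e}. Thus FOLLOW(Q) = {$, e, x}.
FOLLOW(Q'): in Q->x R Q' x, Q' is followed by x with FIRST {x}; in R'->Q', the suffix after Q' is empty, so FOLLOW(Q') ⊇ FOLLOW(R') = {e}. Thus FOLLOW(Q') = {e, x}.

{$, e, x}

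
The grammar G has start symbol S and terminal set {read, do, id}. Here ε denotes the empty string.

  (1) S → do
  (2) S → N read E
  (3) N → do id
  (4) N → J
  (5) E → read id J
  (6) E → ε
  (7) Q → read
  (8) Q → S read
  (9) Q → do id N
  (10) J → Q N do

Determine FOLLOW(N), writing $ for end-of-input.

{do, read}

FIRST(E) = {ε, read}
FIRST(S) = {do, read}  (via N read E)
FIRST(Q) = {do, read}  (via S read)
FIRST(J) = {do, read}  (via Q N do)
FIRST(N) = {do, read}  (via J)
FOLLOW(S) includes $ since S is the start symbol.
FOLLOW(S): in Q→S read, S is followed by read with FIRST {read}. Thus FOLLOW(S) = {$, read}.
FOLLOW(E): in S→N read E, the suffix after E is empty, so FOLLOW(E) ⊇ FOLLOW(S) = {$, read}. Thus FOLLOW(E) = {$, read}.
FOLLOW(Q): in J→Q N do, Q is followed by N do with FIRST {do, read}. Thus FOLLOW(Q) = {do, read}.
FOLLOW(N): in S→N read E, N is followed by read E with FIRST {read}; in Q→do id N, the suffix after N is empty, so FOLLOW(N) ⊇ FOLLOW(Q) = {do, read}; in J→Q N do, N is followed by do with FIRST {do}. Thus FOLLOW(N) = {do, read}.
FOLLOW(J): in N→J, the suffix after J is empty, so FOLLOW(J) ⊇ FOLLOW(N) = {do, read}; in E→read id J, the suffix after J is empty, so FOLLOW(J) ⊇ FOLLOW(E) = {$, read}. Thus FOLLOW(J) = {$, do, read}.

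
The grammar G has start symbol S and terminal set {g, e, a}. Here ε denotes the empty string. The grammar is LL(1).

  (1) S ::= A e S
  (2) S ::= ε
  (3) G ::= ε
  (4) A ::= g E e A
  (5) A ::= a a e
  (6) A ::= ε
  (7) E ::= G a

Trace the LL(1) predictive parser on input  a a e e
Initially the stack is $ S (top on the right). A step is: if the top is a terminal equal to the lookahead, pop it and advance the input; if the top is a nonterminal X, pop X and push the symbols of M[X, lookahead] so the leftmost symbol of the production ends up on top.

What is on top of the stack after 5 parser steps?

step 1: stack=$ S  input=a a e e $  — expand S ::= A e S
step 2: stack=$ S e A  input=a a e e $  — expand A ::= a a e
step 3: stack=$ S e e a a  input=a a e e $  — match a
step 4: stack=$ S e e a  input=a e e $  — match a
step 5: stack=$ S e e  input=e e $  — match e
Stack after step 5: $ S e (top = e).

e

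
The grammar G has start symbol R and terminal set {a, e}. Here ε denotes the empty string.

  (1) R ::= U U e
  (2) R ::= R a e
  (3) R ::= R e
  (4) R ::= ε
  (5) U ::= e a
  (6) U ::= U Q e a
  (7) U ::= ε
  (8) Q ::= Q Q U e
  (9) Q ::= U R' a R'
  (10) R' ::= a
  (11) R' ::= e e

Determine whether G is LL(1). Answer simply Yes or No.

FIRST(R) = {ε, a, e}
FIRST(U) = {ε, a, e}
FIRST(Q) = {a, e}
FIRST(R') = {a, e}
FOLLOW(R) = {$, a, e}
FOLLOW(U) = {a, e}
FOLLOW(Q) = {a, e}
FOLLOW(R') = {a, e}
Cell M[Q, a] receives both Q ::= Q Q U e and Q ::= U R' a R' — the grammar is not LL(1).

No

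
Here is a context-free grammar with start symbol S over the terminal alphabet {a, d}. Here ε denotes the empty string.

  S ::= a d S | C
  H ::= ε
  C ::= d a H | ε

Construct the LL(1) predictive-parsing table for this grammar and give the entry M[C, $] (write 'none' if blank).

C ::= ε

FIRST(H): from H::=ε we get {ε}. So FIRST(H) = {ε}.
FIRST(C): from C::=d a H we get {d}; from C::=ε we get {ε}. So FIRST(C) = {ε, d}.
FIRST(S): from S::=a d S we get {a}; from S::=C we get {ε, d}. So FIRST(S) = {ε, a, d}.
FOLLOW(S) includes $ since S is the start symbol.
FOLLOW(S): in S::=a d S, the suffix after S is empty (adds nothing new). Thus FOLLOW(S) = {$}.
FOLLOW(C): in S::=C, the suffix after C is empty, so FOLLOW(C) ⊇ FOLLOW(S) = {$}. Thus FOLLOW(C) = {$}.
For C ::= d a H: FIRST(d a H) = {d}, so it goes in M[C, t] for t ∈ {d}.
For C ::= ε: FIRST(ε) = {ε}, so it goes in M[C, t] for t ∈ {}; since ε ∈ FIRST, also for every t ∈ FOLLOW(C) = {$}.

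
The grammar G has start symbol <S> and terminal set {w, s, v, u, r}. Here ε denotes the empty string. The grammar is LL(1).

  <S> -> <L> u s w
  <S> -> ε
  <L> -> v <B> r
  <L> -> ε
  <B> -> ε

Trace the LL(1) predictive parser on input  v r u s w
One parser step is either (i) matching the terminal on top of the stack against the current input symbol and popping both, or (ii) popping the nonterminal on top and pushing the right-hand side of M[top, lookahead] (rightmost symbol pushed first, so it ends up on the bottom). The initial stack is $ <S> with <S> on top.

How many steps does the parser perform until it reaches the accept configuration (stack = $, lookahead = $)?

8

step 1: stack=$ <S>  input=v r u s w $  — expand <S> -> <L> u s w
step 2: stack=$ w s u <L>  input=v r u s w $  — expand <L> -> v <B> r
step 3: stack=$ w s u r <B> v  input=v r u s w $  — match v
step 4: stack=$ w s u r <B>  input=r u s w $  — expand <B> -> ε
step 5: stack=$ w s u r  input=r u s w $  — match r
step 6: stack=$ w s u  input=u s w $  — match u
step 7: stack=$ w s  input=s w $  — match s
step 8: stack=$ w  input=w $  — match w
Accept reached after 8 steps.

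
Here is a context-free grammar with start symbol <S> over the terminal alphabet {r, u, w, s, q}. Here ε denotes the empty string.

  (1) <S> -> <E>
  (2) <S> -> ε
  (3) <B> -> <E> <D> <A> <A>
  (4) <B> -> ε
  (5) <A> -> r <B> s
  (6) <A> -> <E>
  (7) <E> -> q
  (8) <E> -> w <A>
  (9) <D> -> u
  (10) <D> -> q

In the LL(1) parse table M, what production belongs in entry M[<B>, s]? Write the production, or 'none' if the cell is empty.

FIRST(<E>) = {q, w}
FIRST(<D>) = {q, u}
FIRST(<S>) = {ε, q, w}  (via <E>)
FIRST(<B>) = {ε, q, w}  (via <E> <D> <A> <A>)
FIRST(<A>) = {q, r, w}  (via <E>)
FOLLOW(<S>) includes $ since <S> is the start symbol.
FOLLOW(<B>): in <A>->r <B> s, <B> is followed by s with FIRST {s}. Thus FOLLOW(<B>) = {s}.
For <B> -> <E> <D> <A> <A>: FIRST(<E> <D> <A> <A>) = {q, w}, so it goes in M[<B>, t] for t ∈ {q, w}.
For <B> -> ε: FIRST(ε) = {ε}, so it goes in M[<B>, t] for t ∈ {}; since ε ∈ FIRST, also for every t ∈ FOLLOW(<B>) = {s}.

<B> -> ε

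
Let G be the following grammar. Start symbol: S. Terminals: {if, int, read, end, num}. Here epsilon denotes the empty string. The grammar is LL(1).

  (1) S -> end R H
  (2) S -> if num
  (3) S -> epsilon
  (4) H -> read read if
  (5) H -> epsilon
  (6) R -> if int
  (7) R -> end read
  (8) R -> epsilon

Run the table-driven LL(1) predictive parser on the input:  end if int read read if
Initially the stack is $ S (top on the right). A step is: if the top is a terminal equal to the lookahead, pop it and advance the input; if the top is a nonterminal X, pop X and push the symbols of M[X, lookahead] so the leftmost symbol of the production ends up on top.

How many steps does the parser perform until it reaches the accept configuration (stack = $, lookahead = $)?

9

step 1: stack=$ S  input=end if int read read if $  — expand S -> end R H
step 2: stack=$ H R end  input=end if int read read if $  — match end
step 3: stack=$ H R  input=if int read read if $  — expand R -> if int
step 4: stack=$ H int if  input=if int read read if $  — match if
step 5: stack=$ H int  input=int read read if $  — match int
step 6: stack=$ H  input=read read if $  — expand H -> read read if
step 7: stack=$ if read read  input=read read if $  — match read
step 8: stack=$ if read  input=read if $  — match read
step 9: stack=$ if  input=if $  — match if
Accept reached after 9 steps.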